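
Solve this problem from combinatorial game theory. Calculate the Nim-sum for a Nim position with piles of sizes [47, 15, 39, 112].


We need the XOR (exclusive or) of all pile sizes.
After XOR-ing pile 1 (size 47): 0 XOR 47 = 47
After XOR-ing pile 2 (size 15): 47 XOR 15 = 32
After XOR-ing pile 3 (size 39): 32 XOR 39 = 7
After XOR-ing pile 4 (size 112): 7 XOR 112 = 119
The Nim-value of this position is 119.

119


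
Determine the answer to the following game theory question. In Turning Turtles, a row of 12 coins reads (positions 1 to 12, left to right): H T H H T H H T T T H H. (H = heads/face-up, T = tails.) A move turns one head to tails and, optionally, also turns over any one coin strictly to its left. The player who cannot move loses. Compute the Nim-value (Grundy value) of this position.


Coins: H T H H T H H T T T H H
Key fact: a single head at position k behaves exactly like a Nim heap of size k (turning it to T and optionally flipping a coin at j < k corresponds to moving the heap from k to j, or to 0), and heads combine as a disjunctive sum (two heads at the same place would cancel, matching j XOR j = 0). So the Nim-value is the XOR of the 1-indexed positions of the heads.
Face-up positions (1-indexed): [1, 3, 4, 6, 7, 11, 12]
XOR 0 with 1: 0 XOR 1 = 1
XOR 1 with 3: 1 XOR 3 = 2
XOR 2 with 4: 2 XOR 4 = 6
XOR 6 with 6: 6 XOR 6 = 0
XOR 0 with 7: 0 XOR 7 = 7
XOR 7 with 11: 7 XOR 11 = 12
XOR 12 with 12: 12 XOR 12 = 0
Nim-value = 0

0


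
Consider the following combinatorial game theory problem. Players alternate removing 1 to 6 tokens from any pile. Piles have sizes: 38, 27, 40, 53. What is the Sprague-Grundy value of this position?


Subtraction set: {1, 2, 3, 4, 5, 6}
For this subtraction set, G(n) = n mod 7 (period = max + 1 = 7).
Pile 1 (size 38): G(38) = 38 mod 7 = 3
Pile 2 (size 27): G(27) = 27 mod 7 = 6
Pile 3 (size 40): G(40) = 40 mod 7 = 5
Pile 4 (size 53): G(53) = 53 mod 7 = 4
Total Grundy value = XOR of all: 3 XOR 6 XOR 5 XOR 4 = 4

4


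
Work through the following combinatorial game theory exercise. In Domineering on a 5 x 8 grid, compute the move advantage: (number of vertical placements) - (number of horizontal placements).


Board is 5 x 8 (rows x cols).
Left (vertical) placements: (rows-1) * cols = 4 * 8 = 32
Right (horizontal) placements: rows * (cols-1) = 5 * 7 = 35
Advantage = Left - Right = 32 - 35 = -3

-3


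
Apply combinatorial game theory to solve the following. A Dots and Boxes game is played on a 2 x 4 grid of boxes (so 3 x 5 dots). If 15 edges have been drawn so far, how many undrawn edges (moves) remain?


Grid: 2 x 4 boxes, i.e. 3 rows and 5 columns of dots.
Horizontal edges: (rows + 1) * cols = 3 * 4 = 12
Vertical edges: rows * (cols + 1) = 2 * 5 = 10
Total edges: 12 + 10 = 22
Edges drawn: 15
Remaining: 22 - 15 = 7

7


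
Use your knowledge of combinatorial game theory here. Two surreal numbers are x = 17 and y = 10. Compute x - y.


x = 17, y = 10
x - y = 17 - 10 = 7

7


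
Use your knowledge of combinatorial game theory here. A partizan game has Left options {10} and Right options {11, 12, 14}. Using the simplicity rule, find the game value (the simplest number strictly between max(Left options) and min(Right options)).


Left options: {10}, max = 10
Right options: {11, 12, 14}, min = 11
All options are numbers and max(Left) < min(Right), so by the simplicity theorem the value is the simplest (earliest-born) number strictly between 10 and 11.
No integer lies strictly between 10 and 11, so the value is the dyadic rational m/2^k in the interval with the smallest k (then m odd); search k = 1, 2, ...:
Denominator 2: 21/2 lies strictly between 10 and 11 -- found.
The simplest number in the interval is 21/2.
Game value = 21/2

21/2


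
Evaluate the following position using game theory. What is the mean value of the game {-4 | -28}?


Game = {-4 | -28}, a switch {a | b} with numbers a > b.
Its thermograph has left wall a - t and right wall b + t, which meet at t = (a - b)/2, where both equal (a + b)/2. So the mast (mean value) is at (a + b)/2.
Mean = (-4 + (-28))/2 = -32/2 = -16

-16


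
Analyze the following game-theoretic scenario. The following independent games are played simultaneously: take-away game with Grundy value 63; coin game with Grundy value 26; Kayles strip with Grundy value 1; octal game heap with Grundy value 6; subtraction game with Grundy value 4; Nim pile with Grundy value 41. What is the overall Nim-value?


By the Sprague-Grundy theorem, the Grundy value of a sum of games is the XOR of individual Grundy values.
take-away game: Grundy value = 63. Running XOR: 0 XOR 63 = 63
coin game: Grundy value = 26. Running XOR: 63 XOR 26 = 37
Kayles strip: Grundy value = 1. Running XOR: 37 XOR 1 = 36
octal game heap: Grundy value = 6. Running XOR: 36 XOR 6 = 34
subtraction game: Grundy value = 4. Running XOR: 34 XOR 4 = 38
Nim pile: Grundy value = 41. Running XOR: 38 XOR 41 = 15
The combined Grundy value is 15.

15


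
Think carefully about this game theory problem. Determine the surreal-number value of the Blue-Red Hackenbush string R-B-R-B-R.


Edges (from ground): R-B-R-B-R
By Berlekamp's sign-expansion rule, a Blue-Red Hackenbush stalk has the value of the surreal number whose sign sequence is the edge sequence with B -> + and R -> -.
Sign sequence: -+-+-
Trace the sign expansion in the surreal number tree, starting from 0:
Edge 1: R (sign -) -> bounds (-inf, 0), value = -1
Edge 2: B (sign +) -> bounds (-1, 0), value = -1/2
Edge 3: R (sign -) -> bounds (-1, -1/2), value = -3/4
Edge 4: B (sign +) -> bounds (-3/4, -1/2), value = -5/8
Edge 5: R (sign -) -> bounds (-3/4, -5/8), value = -11/16
Game value = -11/16

-11/16


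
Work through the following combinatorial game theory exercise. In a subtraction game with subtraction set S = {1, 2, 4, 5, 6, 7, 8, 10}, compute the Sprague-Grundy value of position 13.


The subtraction set is S = {1, 2, 4, 5, 6, 7, 8, 10}.
G(k) = mex{ G(k - s) : s in S, s <= k }. We compute iteratively: G(0) = 0.
G(1) = mex({0}) = 1
G(2) = mex({0, 1}) = 2
G(3) = mex({1, 2}) = 0
G(4) = mex({0, 2}) = 1
G(5) = mex({0, 1}) = 2
G(6) = mex({0, 1, 2}) = 3
G(7) = mex({0, 1, 2, 3}) = 4
G(8) = mex({0, 1, 2, 3, 4}) = 5
G(9) = mex({0, 1, 2, 4, 5}) = 3
G(10) = mex({0, 1, 2, 3, 5}) = 4
G(11) = mex({0, 1, 2, 3, 4}) = 5
G(12) = mex({1, 2, 3, 4, 5}) = 0
G(13) = mex({0, 2, 3, 4, 5}) = 1
Therefore G(13) = 1.

1


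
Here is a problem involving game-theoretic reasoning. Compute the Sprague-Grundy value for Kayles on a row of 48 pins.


Kayles: a move removes 1 or 2 adjacent pins from a contiguous row.
Removing pins from a row of k leaves two independent rows (a, b) with a + b = k - 1 (one pin) or a + b = k - 2 (two pins); an end removal gives a = 0.
By Sprague-Grundy, G(k) = mex{ G(a) XOR G(b) } over all these splits. G(0) = 0.
G(1): splits (0,0):0^0=0 -> mex({0}) = 1
G(2): splits (0,1):0^1=1 (0,0):0^0=0 -> mex({0, 1}) = 2
G(3): splits (0,2):0^2=2 (1,1):1^1=0 (0,1):0^1=1 -> mex({0, 1, 2}) = 3
G(4): splits (0,3):0^3=3 (1,2):1^2=3 (0,2):0^2=2 (1,1):1^1=0 -> mex({0, 2, 3}) = 1
G(5): splits (0,4):0^1=1 (1,3):1^3=2 (2,2):2^2=0 (0,3):0^3=3 (1,2):1^2=3 -> mex({0, 1, 2, 3}) = 4
G(6) = mex({0, 1, 2, 4}) = 3
G(7) = mex({0, 1, 3, 4, 5}) = 2
G(8) = mex({0, 2, 3, 5, 6}) = 1
G(9) = mex({0, 1, 2, 3, 6, 7}) = 4
G(10) = mex({0, 1, 3, 4, 5, 7}) = 2
G(11) = mex({0, 1, 2, 3, 4, 5}) = 6
G(12) = mex({0, 1, 2, 3, 5, 6, 7}) = 4
G(13) = mex({0, 2, 3, 4, 6, 7}) = 1
G(14) = mex({0, 1, 4, 5, 6, 7}) = 2
G(15) = mex({0, 1, 2, 3, 4, 5, 6}) = 7
G(16) = mex({0, 2, 3, 5, 6, 7}) = 1
G(17) = mex({0, 1, 2, 3, 5, 6, 7}) = 4
G(18) = mex({0, 1, 2, 4, 5, 6}) = 3
G(19) = mex({0, 1, 3, 4, 5, 7}) = 2
G(20) = mex({0, 2, 3, 4, 5, 6, 7}) = 1
G(21) = mex({0, 1, 2, 3, 5, 6, 7}) = 4
G(22) = mex({0, 1, 2, 3, 4, 5, 7}) = 6
G(23) = mex({0, 1, 2, 3, 4, 5, 6}) = 7
G(24) = mex({0, 1, 2, 3, 5, 6, 7}) = 4
G(25) = mex({0, 2, 3, 4, 6, 7}) = 1
G(26) = mex({0, 1, 3, 4, 5, 6, 7}) = 2
G(27) = mex({0, 1, 2, 3, 4, 5, 6, 7}) = 8
G(28) = mex({0, 1, 2, 3, 4, 6, 7, 8}) = 5
G(29) = mex({0, 1, 2, 3, 5, 6, 7, 8, 9}) = 4
G(30) = mex({0, 1, 2, 3, 4, 5, 6, 9, 10}) = 7
G(31) = mex({0, 1, 3, 4, 5, 7, 10, 11}) = 2
G(32) = mex({0, 2, 3, 4, 5, 6, 7, 9, 11}) = 1
G(33) = mex({0, 1, 2, 3, 4, 5, 6, 7, 9, 12}) = 8
G(34) = mex({0, 1, 2, 3, 4, 5, 7, 8, 11, 12}) = 6
G(35) = mex({0, 1, 2, 3, 4, 5, 6, 8, 9, 10, 11}) = 7
G(36) = mex({0, 1, 2, 3, 5, 6, 7, 9, 10}) = 4
G(37) = mex({0, 2, 3, 4, 6, 7, 9, 10, 11, 12}) = 1
G(38) = mex({0, 1, 3, 4, 5, 6, 7, 9, 10, 11, 12}) = 2
G(39) = mex({0, 1, 2, 4, 5, 6, 7, 9, 10, 12, 14}) = 3
G(40) = mex({0, 2, 3, 4, 6, 7, 11, 12, 14}) = 1
G(41) = mex({0, 1, 2, 3, 5, 6, 7, 9, 10, 11, 12}) = 4
G(42) = mex({0, 1, 2, 3, 4, 5, 6, 9, 10}) = 7
G(43) = mex({0, 1, 3, 4, 5, 7, 9, 10, 12, 15}) = 2
G(44) = mex({0, 2, 3, 4, 5, 6, 7, 9, 10, 12, 15}) = 1
G(45) = mex({0, 1, 2, 3, 4, 5, 6, 7, 9, 10, 12, 14}) = 8
G(46) = mex({0, 1, 3, 4, 5, 7, 8, 11, 12, 14}) = 2
G(47) = mex({0, 1, 2, 3, 4, 5, 6, 8, 9, 10, 11, 12}) = 7
G(48) = mex({0, 1, 2, 3, 5, 6, 7, 9, 10}) = 4
Therefore G(48) = 4.

4


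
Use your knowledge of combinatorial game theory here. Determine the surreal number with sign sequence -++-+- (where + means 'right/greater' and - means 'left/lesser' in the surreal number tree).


Sign expansion: -++-+-
Rule: track bounds (lo, hi), initially (-inf, +inf). On '+', the current value becomes lo and we move to the simplest number in (value, hi): value + 1 if hi = +inf, otherwise the midpoint (value + hi)/2. On '-', the current value becomes hi and we move to value - 1 if lo = -inf, otherwise the midpoint (lo + value)/2.
Start at 0.
Step 1: sign = -, move left. Bounds: (-inf, 0). Value = -1
Step 2: sign = +, move right. Bounds: (-1, 0). Value = -1/2
Step 3: sign = +, move right. Bounds: (-1/2, 0). Value = -1/4
Step 4: sign = -, move left. Bounds: (-1/2, -1/4). Value = -3/8
Step 5: sign = +, move right. Bounds: (-3/8, -1/4). Value = -5/16
Step 6: sign = -, move left. Bounds: (-3/8, -5/16). Value = -11/32
The surreal number with sign expansion -++-+- is -11/32.

-11/32


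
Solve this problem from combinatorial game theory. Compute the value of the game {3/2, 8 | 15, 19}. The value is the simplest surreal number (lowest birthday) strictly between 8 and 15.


Left options: {3/2, 8}, max = 8
Right options: {15, 19}, min = 15
All options are numbers and max(Left) < min(Right), so by the simplicity theorem the value is the simplest (earliest-born) number strictly between 8 and 15.
Integers 9 through 14 all lie strictly between 8 and 15.
Among integers, the simplest (lowest birthday = smallest |n|; 0 is born on day 0, +-n on day n) is 9.
No non-integer in the interval can be simpler: if x is a non-integer in the interval, then floor(x) or ceil(x) also lies in the interval (the interval contains an integer), and both are proper prefixes of x's sign expansion, i.e. born earlier. So the game value is 9.
Game value = 9

9


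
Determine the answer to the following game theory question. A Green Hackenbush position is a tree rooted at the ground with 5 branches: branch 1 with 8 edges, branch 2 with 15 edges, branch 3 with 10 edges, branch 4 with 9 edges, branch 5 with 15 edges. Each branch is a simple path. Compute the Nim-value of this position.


The tree has 5 branches from the ground vertex.
In Green Hackenbush, the Nim-value of a simple path of length k is k.
Branch 1: length 8, Nim-value = 8
Branch 2: length 15, Nim-value = 15
Branch 3: length 10, Nim-value = 10
Branch 4: length 9, Nim-value = 9
Branch 5: length 15, Nim-value = 15
Total Nim-value = XOR of all branch values:
0 XOR 8 = 8
8 XOR 15 = 7
7 XOR 10 = 13
13 XOR 9 = 4
4 XOR 15 = 11
Nim-value of the tree = 11

11


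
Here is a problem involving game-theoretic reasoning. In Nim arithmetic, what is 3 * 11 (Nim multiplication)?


Nim multiplication is bilinear over XOR: (u XOR v) * w = (u*w) XOR (v*w).
So we split each operand into its bit components and XOR the pairwise Nim products.
3 = 1 + 2 (as XOR of powers of 2).
11 = 1 + 2 + 8 (as XOR of powers of 2).
Using the standard Nim-product table on single bits:
  2*2 = 3,   2*4 = 8,   2*8 = 12,
  4*4 = 6,   4*8 = 11,  8*8 = 13,
and  1*x = x (identity), k*l = l*k (commutative).
Pairwise Nim products:
  1 * 1 = 1
  1 * 2 = 2
  1 * 8 = 8
  2 * 1 = 2
  2 * 2 = 3
  2 * 8 = 12
XOR them: 1 XOR 2 XOR 8 XOR 2 XOR 3 XOR 12 = 6.
Result: 3 * 11 = 6 (in Nim).

6


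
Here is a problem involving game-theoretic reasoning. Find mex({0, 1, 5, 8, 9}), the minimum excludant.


Set = {0, 1, 5, 8, 9}
0 is in the set.
1 is in the set.
2 is NOT in the set. This is the mex.
mex = 2

2


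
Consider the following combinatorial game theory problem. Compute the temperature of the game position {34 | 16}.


The game is {34 | 16}, a switch {a | b} with numbers a > b.
Cooling {a | b} by t gives {a - t | b + t}, which stops being hot when a - t = b + t, i.e. at t = (a - b)/2. So the temperature of a switch is (a - b)/2.
Temperature = (Left option - Right option) / 2
= (34 - (16)) / 2
= 18 / 2
= 9

9


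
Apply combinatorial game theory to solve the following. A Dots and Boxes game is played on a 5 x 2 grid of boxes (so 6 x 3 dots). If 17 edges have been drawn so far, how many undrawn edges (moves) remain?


Grid: 5 x 2 boxes, i.e. 6 rows and 3 columns of dots.
Horizontal edges: (rows + 1) * cols = 6 * 2 = 12
Vertical edges: rows * (cols + 1) = 5 * 3 = 15
Total edges: 12 + 15 = 27
Edges drawn: 17
Remaining: 27 - 17 = 10

10


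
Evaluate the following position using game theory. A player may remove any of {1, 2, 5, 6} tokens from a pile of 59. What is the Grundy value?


The subtraction set is S = {1, 2, 5, 6}.
G(k) = mex{ G(k - s) : s in S, s <= k }. We compute iteratively: G(0) = 0.
G(1) = mex({0}) = 1
G(2) = mex({0, 1}) = 2
G(3) = mex({1, 2}) = 0
G(4) = mex({0, 2}) = 1
G(5) = mex({0, 1}) = 2
G(6) = mex({0, 1, 2}) = 3
G(7) = mex({1, 2, 3}) = 0
G(8) = mex({0, 2, 3}) = 1
G(9) = mex({0, 1}) = 2
G(10) = mex({1, 2}) = 0
G(11) = mex({0, 2, 3}) = 1
G(12) = mex({0, 1, 3}) = 2
Observe that G(7)..G(12) = 0, 1, 2, 0, 1, 2 repeats G(0)..G(5) = 0, 1, 2, 0, 1, 2.
For k >= max(S) = 6, G(k) is determined by the previous 6 values G(k-6)..G(k-1); a window of 6 consecutive values has recurred shifted by 7, so by induction G(k + 7) = G(k) for all k >= 0: the sequence is periodic from the start with period 7.
One period: G(0..6) = 0, 1, 2, 0, 1, 2, 3.
59 mod 7 = 3, so G(59) = G(3) = 0.

0


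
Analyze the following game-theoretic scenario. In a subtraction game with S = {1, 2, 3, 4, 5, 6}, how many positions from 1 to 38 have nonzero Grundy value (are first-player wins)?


Subtraction set S = {1, 2, 3, 4, 5, 6}, so G(n) = n mod 7.
G(n) = 0 when n is a multiple of 7.
Multiples of 7 in [1, 38]: 5
N-positions (nonzero Grundy) = 38 - 5 = 33

33


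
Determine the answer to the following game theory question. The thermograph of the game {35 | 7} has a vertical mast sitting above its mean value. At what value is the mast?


Game = {35 | 7}, a switch {a | b} with numbers a > b.
Its thermograph has left wall a - t and right wall b + t, which meet at t = (a - b)/2, where both equal (a + b)/2. So the mast (mean value) is at (a + b)/2.
Mean = (35 + (7))/2 = 42/2 = 21

21


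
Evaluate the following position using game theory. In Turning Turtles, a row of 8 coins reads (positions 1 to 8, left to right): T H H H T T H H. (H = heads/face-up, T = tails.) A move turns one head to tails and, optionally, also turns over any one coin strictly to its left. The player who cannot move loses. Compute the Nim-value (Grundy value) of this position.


Coins: T H H H T T H H
Key fact: a single head at position k behaves exactly like a Nim heap of size k (turning it to T and optionally flipping a coin at j < k corresponds to moving the heap from k to j, or to 0), and heads combine as a disjunctive sum (two heads at the same place would cancel, matching j XOR j = 0). So the Nim-value is the XOR of the 1-indexed positions of the heads.
Face-up positions (1-indexed): [2, 3, 4, 7, 8]
XOR 0 with 2: 0 XOR 2 = 2
XOR 2 with 3: 2 XOR 3 = 1
XOR 1 with 4: 1 XOR 4 = 5
XOR 5 with 7: 5 XOR 7 = 2
XOR 2 with 8: 2 XOR 8 = 10
Nim-value = 10

10


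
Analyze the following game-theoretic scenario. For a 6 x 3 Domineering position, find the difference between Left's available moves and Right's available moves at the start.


Board is 6 x 3 (rows x cols).
Left (vertical) placements: (rows-1) * cols = 5 * 3 = 15
Right (horizontal) placements: rows * (cols-1) = 6 * 2 = 12
Advantage = Left - Right = 15 - 12 = 3

3


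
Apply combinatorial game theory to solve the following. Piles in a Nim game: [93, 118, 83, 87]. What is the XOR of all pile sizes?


We need the XOR (exclusive or) of all pile sizes.
After XOR-ing pile 1 (size 93): 0 XOR 93 = 93
After XOR-ing pile 2 (size 118): 93 XOR 118 = 43
After XOR-ing pile 3 (size 83): 43 XOR 83 = 120
After XOR-ing pile 4 (size 87): 120 XOR 87 = 47
The Nim-value of this position is 47.

47


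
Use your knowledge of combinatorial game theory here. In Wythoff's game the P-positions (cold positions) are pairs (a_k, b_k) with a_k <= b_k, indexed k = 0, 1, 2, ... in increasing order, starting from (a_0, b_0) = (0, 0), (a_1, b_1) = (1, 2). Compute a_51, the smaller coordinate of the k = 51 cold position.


By Wythoff's theorem, a_k = floor(k * phi) and b_k = floor(k * phi^2) = a_k + k, where phi = (1 + sqrt(5))/2 is the golden ratio.
phi = (1 + sqrt(5))/2 = 1.618034
k = 51
k * phi = 51 * 1.618034 = 82.519733
a_51 = floor(k * phi) = 82

82


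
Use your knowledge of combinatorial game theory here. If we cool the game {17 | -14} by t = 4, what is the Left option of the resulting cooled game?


Original game: {17 | -14} (a switch {a | b} with a > b).
Cooling by t (for t below the temperature (a - b)/2 = 31/2) taxes each move by t: {a | b} cooled by t is {a - t | b + t}.
Cooling amount: t = 4
Cooled Left option: 17 - 4 = 13
Cooled Right option: -14 + 4 = -10
Cooled game: {13 | -10}
Left option = 13

13


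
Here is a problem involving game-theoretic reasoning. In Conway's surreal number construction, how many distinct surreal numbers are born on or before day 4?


Day 0: {|} = 0 is born. Count = 1.
Day n: the number of surreal numbers born by day n is 2^(n+1) - 1.
By day 0: 2^1 - 1 = 1
By day 1: 2^2 - 1 = 3
By day 2: 2^3 - 1 = 7
By day 3: 2^4 - 1 = 15
By day 4: 2^5 - 1 = 31
By day 4: 31 surreal numbers.

31


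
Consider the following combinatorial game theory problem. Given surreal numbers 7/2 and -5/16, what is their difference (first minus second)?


x = 7/2, y = -5/16
Converting to common denominator: 16
x = 56/16, y = -5/16
x - y = 7/2 - -5/16 = 61/16

61/16


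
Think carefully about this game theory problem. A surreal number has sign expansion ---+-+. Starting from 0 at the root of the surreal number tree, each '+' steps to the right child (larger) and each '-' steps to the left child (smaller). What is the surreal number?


Sign expansion: ---+-+
Rule: track bounds (lo, hi), initially (-inf, +inf). On '+', the current value becomes lo and we move to the simplest number in (value, hi): value + 1 if hi = +inf, otherwise the midpoint (value + hi)/2. On '-', the current value becomes hi and we move to value - 1 if lo = -inf, otherwise the midpoint (lo + value)/2.
Start at 0.
Step 1: sign = -, move left. Bounds: (-inf, 0). Value = -1
Step 2: sign = -, move left. Bounds: (-inf, -1). Value = -2
Step 3: sign = -, move left. Bounds: (-inf, -2). Value = -3
Step 4: sign = +, move right. Bounds: (-3, -2). Value = -5/2
Step 5: sign = -, move left. Bounds: (-3, -5/2). Value = -11/4
Step 6: sign = +, move right. Bounds: (-11/4, -5/2). Value = -21/8
The surreal number with sign expansion ---+-+ is -21/8.

-21/8


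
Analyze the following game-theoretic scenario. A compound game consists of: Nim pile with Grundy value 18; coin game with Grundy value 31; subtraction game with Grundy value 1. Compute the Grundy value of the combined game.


By the Sprague-Grundy theorem, the Grundy value of a sum of games is the XOR of individual Grundy values.
Nim pile: Grundy value = 18. Running XOR: 0 XOR 18 = 18
coin game: Grundy value = 31. Running XOR: 18 XOR 31 = 13
subtraction game: Grundy value = 1. Running XOR: 13 XOR 1 = 12
The combined Grundy value is 12.

12


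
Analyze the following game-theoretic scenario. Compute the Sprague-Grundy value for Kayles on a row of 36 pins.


Kayles: a move removes 1 or 2 adjacent pins from a contiguous row.
Removing pins from a row of k leaves two independent rows (a, b) with a + b = k - 1 (one pin) or a + b = k - 2 (two pins); an end removal gives a = 0.
By Sprague-Grundy, G(k) = mex{ G(a) XOR G(b) } over all these splits. G(0) = 0.
G(1): splits (0,0):0^0=0 -> mex({0}) = 1
G(2): splits (0,1):0^1=1 (0,0):0^0=0 -> mex({0, 1}) = 2
G(3): splits (0,2):0^2=2 (1,1):1^1=0 (0,1):0^1=1 -> mex({0, 1, 2}) = 3
G(4): splits (0,3):0^3=3 (1,2):1^2=3 (0,2):0^2=2 (1,1):1^1=0 -> mex({0, 2, 3}) = 1
G(5): splits (0,4):0^1=1 (1,3):1^3=2 (2,2):2^2=0 (0,3):0^3=3 (1,2):1^2=3 -> mex({0, 1, 2, 3}) = 4
G(6) = mex({0, 1, 2, 4}) = 3
G(7) = mex({0, 1, 3, 4, 5}) = 2
G(8) = mex({0, 2, 3, 5, 6}) = 1
G(9) = mex({0, 1, 2, 3, 6, 7}) = 4
G(10) = mex({0, 1, 3, 4, 5, 7}) = 2
G(11) = mex({0, 1, 2, 3, 4, 5}) = 6
G(12) = mex({0, 1, 2, 3, 5, 6, 7}) = 4
G(13) = mex({0, 2, 3, 4, 6, 7}) = 1
G(14) = mex({0, 1, 4, 5, 6, 7}) = 2
G(15) = mex({0, 1, 2, 3, 4, 5, 6}) = 7
G(16) = mex({0, 2, 3, 5, 6, 7}) = 1
G(17) = mex({0, 1, 2, 3, 5, 6, 7}) = 4
G(18) = mex({0, 1, 2, 4, 5, 6}) = 3
G(19) = mex({0, 1, 3, 4, 5, 7}) = 2
G(20) = mex({0, 2, 3, 4, 5, 6, 7}) = 1
G(21) = mex({0, 1, 2, 3, 5, 6, 7}) = 4
G(22) = mex({0, 1, 2, 3, 4, 5, 7}) = 6
G(23) = mex({0, 1, 2, 3, 4, 5, 6}) = 7
G(24) = mex({0, 1, 2, 3, 5, 6, 7}) = 4
G(25) = mex({0, 2, 3, 4, 6, 7}) = 1
G(26) = mex({0, 1, 3, 4, 5, 6, 7}) = 2
G(27) = mex({0, 1, 2, 3, 4, 5, 6, 7}) = 8
G(28) = mex({0, 1, 2, 3, 4, 6, 7, 8}) = 5
G(29) = mex({0, 1, 2, 3, 5, 6, 7, 8, 9}) = 4
G(30) = mex({0, 1, 2, 3, 4, 5, 6, 9, 10}) = 7
G(31) = mex({0, 1, 3, 4, 5, 7, 10, 11}) = 2
G(32) = mex({0, 2, 3, 4, 5, 6, 7, 9, 11}) = 1
G(33) = mex({0, 1, 2, 3, 4, 5, 6, 7, 9, 12}) = 8
G(34) = mex({0, 1, 2, 3, 4, 5, 7, 8, 11, 12}) = 6
G(35) = mex({0, 1, 2, 3, 4, 5, 6, 8, 9, 10, 11}) = 7
G(36) = mex({0, 1, 2, 3, 5, 6, 7, 9, 10}) = 4
Therefore G(36) = 4.

4


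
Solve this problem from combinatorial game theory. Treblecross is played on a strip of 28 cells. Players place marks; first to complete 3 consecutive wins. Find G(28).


Treblecross: place X on empty cells; 3-in-a-row wins.
Playing within two cells of an existing X lets the opponent win at once, so sensible play treats the cells i-2..i+2 around each X as dead. The player left with no safe cell loses, so this is a normal-play take-away game on strips of safe cells.
Placing X at cell i (0-indexed) of a strip of k safe cells leaves independent strips of sizes max(0, i-2) and max(0, k-i-3). Hence G(k) = mex{ G(max(0,i-2)) XOR G(max(0,k-i-3)) : 0 <= i < k }, with G(0) = 0.
G(1): splits (0,0):0^0=0 -> mex({0}) = 1
G(2): splits (0,0):0^0=0 -> mex({0}) = 1
G(3): splits (0,0):0^0=0 -> mex({0}) = 1
G(4): splits (0,1):0^1=1 (0,0):0^0=0 -> mex({0, 1}) = 2
G(5): splits (0,2):0^1=1 (0,1):0^1=1 (0,0):0^0=0 -> mex({0, 1}) = 2
G(6) = mex({1}) = 0
G(7) = mex({0, 1, 2}) = 3
G(8) = mex({0, 1, 2}) = 3
G(9) = mex({0, 2}) = 1
G(10) = mex({0, 2, 3}) = 1
G(11) = mex({0, 3}) = 1
G(12) = mex({1, 3}) = 0
G(13) = mex({0, 1, 2, 3}) = 4
G(14) = mex({0, 1, 2}) = 3
G(15) = mex({0, 1, 2}) = 3
G(16) = mex({0, 1, 2, 4}) = 3
G(17) = mex({0, 1, 3, 4}) = 2
G(18) = mex({0, 1, 3, 4}) = 2
G(19) = mex({0, 1, 3, 5}) = 2
G(20) = mex({0, 1, 2, 3, 5}) = 4
G(21) = mex({0, 1, 2, 3, 5}) = 4
G(22) = mex({1, 2, 6}) = 0
G(23) = mex({0, 1, 2, 3, 4, 6}) = 5
G(24) = mex({0, 1, 2, 3, 4}) = 5
G(25) = mex({0, 1, 3, 4, 7}) = 2
G(26) = mex({0, 1, 3, 4, 5, 7}) = 2
G(27) = mex({0, 1, 3, 5}) = 2
G(28) = mex({0, 1, 2, 5}) = 3
Therefore G(28) = 3.

3


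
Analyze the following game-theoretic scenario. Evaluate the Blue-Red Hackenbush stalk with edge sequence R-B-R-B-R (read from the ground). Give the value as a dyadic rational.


Edges (from ground): R-B-R-B-R
By Berlekamp's sign-expansion rule, a Blue-Red Hackenbush stalk has the value of the surreal number whose sign sequence is the edge sequence with B -> + and R -> -.
Sign sequence: -+-+-
Trace the sign expansion in the surreal number tree, starting from 0:
Edge 1: R (sign -) -> bounds (-inf, 0), value = -1
Edge 2: B (sign +) -> bounds (-1, 0), value = -1/2
Edge 3: R (sign -) -> bounds (-1, -1/2), value = -3/4
Edge 4: B (sign +) -> bounds (-3/4, -1/2), value = -5/8
Edge 5: R (sign -) -> bounds (-3/4, -5/8), value = -11/16
Game value = -11/16

-11/16


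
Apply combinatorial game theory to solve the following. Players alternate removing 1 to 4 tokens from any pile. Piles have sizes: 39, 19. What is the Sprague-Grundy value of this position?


Subtraction set: {1, 2, 3, 4}
For this subtraction set, G(n) = n mod 5 (period = max + 1 = 5).
Pile 1 (size 39): G(39) = 39 mod 5 = 4
Pile 2 (size 19): G(19) = 19 mod 5 = 4
Total Grundy value = XOR of all: 4 XOR 4 = 0

0


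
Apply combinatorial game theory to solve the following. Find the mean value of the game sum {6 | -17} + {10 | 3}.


G1 = {6 | -17}, G2 = {10 | 3}
Each is a switch {a | b} with numbers a > b; its mean value is (a + b)/2, and mean value is additive over game sums: m(G1 + G2) = m(G1) + m(G2).
Mean of G1 = (6 + (-17))/2 = -11/2 = -11/2
Mean of G2 = (10 + (3))/2 = 13/2 = 13/2
Mean of G1 + G2 = -11/2 + 13/2 = 1

1


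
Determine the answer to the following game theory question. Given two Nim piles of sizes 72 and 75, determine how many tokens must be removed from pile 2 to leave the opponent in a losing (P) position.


Piles: 72 and 75
Current XOR: 72 XOR 75 = 3 (non-zero, so this is an N-position).
To make the XOR zero, we need to find a move that balances the piles.
For pile 2 (size 75): target = 75 XOR 3 = 72
We reduce pile 2 from 75 to 72.
Tokens removed: 75 - 72 = 3
Verification: 72 XOR 72 = 0

3


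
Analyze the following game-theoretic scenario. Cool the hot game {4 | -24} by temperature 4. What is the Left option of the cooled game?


Original game: {4 | -24} (a switch {a | b} with a > b).
Cooling by t (for t below the temperature (a - b)/2 = 14) taxes each move by t: {a | b} cooled by t is {a - t | b + t}.
Cooling amount: t = 4
Cooled Left option: 4 - 4 = 0
Cooled Right option: -24 + 4 = -20
Cooled game: {0 | -20}
Left option = 0

0


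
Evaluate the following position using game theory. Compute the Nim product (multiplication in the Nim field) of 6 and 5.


Nim multiplication is bilinear over XOR: (u XOR v) * w = (u*w) XOR (v*w).
So we split each operand into its bit components and XOR the pairwise Nim products.
6 = 2 + 4 (as XOR of powers of 2).
5 = 1 + 4 (as XOR of powers of 2).
Using the standard Nim-product table on single bits:
  2*2 = 3,   2*4 = 8,   2*8 = 12,
  4*4 = 6,   4*8 = 11,  8*8 = 13,
and  1*x = x (identity), k*l = l*k (commutative).
Pairwise Nim products:
  2 * 1 = 2
  2 * 4 = 8
  4 * 1 = 4
  4 * 4 = 6
XOR them: 2 XOR 8 XOR 4 XOR 6 = 8.
Result: 6 * 5 = 8 (in Nim).

8


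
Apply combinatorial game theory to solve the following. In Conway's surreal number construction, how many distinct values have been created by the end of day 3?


Day 0: {|} = 0 is born. Count = 1.
Day n: the number of surreal numbers born by day n is 2^(n+1) - 1.
By day 0: 2^1 - 1 = 1
By day 1: 2^2 - 1 = 3
By day 2: 2^3 - 1 = 7
By day 3: 2^4 - 1 = 15
By day 3: 15 surreal numbers.

15


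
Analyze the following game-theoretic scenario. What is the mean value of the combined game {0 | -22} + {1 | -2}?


G1 = {0 | -22}, G2 = {1 | -2}
Each is a switch {a | b} with numbers a > b; its mean value is (a + b)/2, and mean value is additive over game sums: m(G1 + G2) = m(G1) + m(G2).
Mean of G1 = (0 + (-22))/2 = -22/2 = -11
Mean of G2 = (1 + (-2))/2 = -1/2 = -1/2
Mean of G1 + G2 = -11 + -1/2 = -23/2

-23/2


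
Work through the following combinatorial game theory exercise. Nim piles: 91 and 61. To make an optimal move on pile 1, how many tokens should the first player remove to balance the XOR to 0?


Piles: 91 and 61
Current XOR: 91 XOR 61 = 102 (non-zero, so this is an N-position).
To make the XOR zero, we need to find a move that balances the piles.
For pile 1 (size 91): target = 91 XOR 102 = 61
We reduce pile 1 from 91 to 61.
Tokens removed: 91 - 61 = 30
Verification: 61 XOR 61 = 0

30


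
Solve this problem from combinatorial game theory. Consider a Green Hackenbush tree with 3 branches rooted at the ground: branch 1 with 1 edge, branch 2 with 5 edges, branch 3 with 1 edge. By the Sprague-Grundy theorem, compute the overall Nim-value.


The tree has 3 branches from the ground vertex.
In Green Hackenbush, the Nim-value of a simple path of length k is k.
Branch 1: length 1, Nim-value = 1
Branch 2: length 5, Nim-value = 5
Branch 3: length 1, Nim-value = 1
Total Nim-value = XOR of all branch values:
0 XOR 1 = 1
1 XOR 5 = 4
4 XOR 1 = 5
Nim-value of the tree = 5

5


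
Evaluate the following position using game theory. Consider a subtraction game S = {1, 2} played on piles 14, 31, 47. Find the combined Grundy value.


Subtraction set: {1, 2}
For this subtraction set, G(n) = n mod 3 (period = max + 1 = 3).
Pile 1 (size 14): G(14) = 14 mod 3 = 2
Pile 2 (size 31): G(31) = 31 mod 3 = 1
Pile 3 (size 47): G(47) = 47 mod 3 = 2
Total Grundy value = XOR of all: 2 XOR 1 XOR 2 = 1

1


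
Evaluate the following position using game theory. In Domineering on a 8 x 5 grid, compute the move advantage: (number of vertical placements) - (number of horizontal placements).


Board is 8 x 5 (rows x cols).
Left (vertical) placements: (rows-1) * cols = 7 * 5 = 35
Right (horizontal) placements: rows * (cols-1) = 8 * 4 = 32
Advantage = Left - Right = 35 - 32 = 3

3


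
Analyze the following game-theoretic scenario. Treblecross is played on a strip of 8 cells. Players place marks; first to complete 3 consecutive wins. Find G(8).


Treblecross: place X on empty cells; 3-in-a-row wins.
Playing within two cells of an existing X lets the opponent win at once, so sensible play treats the cells i-2..i+2 around each X as dead. The player left with no safe cell loses, so this is a normal-play take-away game on strips of safe cells.
Placing X at cell i (0-indexed) of a strip of k safe cells leaves independent strips of sizes max(0, i-2) and max(0, k-i-3). Hence G(k) = mex{ G(max(0,i-2)) XOR G(max(0,k-i-3)) : 0 <= i < k }, with G(0) = 0.
G(1): splits (0,0):0^0=0 -> mex({0}) = 1
G(2): splits (0,0):0^0=0 -> mex({0}) = 1
G(3): splits (0,0):0^0=0 -> mex({0}) = 1
G(4): splits (0,1):0^1=1 (0,0):0^0=0 -> mex({0, 1}) = 2
G(5): splits (0,2):0^1=1 (0,1):0^1=1 (0,0):0^0=0 -> mex({0, 1}) = 2
G(6) = mex({1}) = 0
G(7) = mex({0, 1, 2}) = 3
G(8) = mex({0, 1, 2}) = 3
Therefore G(8) = 3.

3


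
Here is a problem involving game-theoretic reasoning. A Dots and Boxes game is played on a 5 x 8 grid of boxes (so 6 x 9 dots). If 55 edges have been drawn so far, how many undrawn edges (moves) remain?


Grid: 5 x 8 boxes, i.e. 6 rows and 9 columns of dots.
Horizontal edges: (rows + 1) * cols = 6 * 8 = 48
Vertical edges: rows * (cols + 1) = 5 * 9 = 45
Total edges: 48 + 45 = 93
Edges drawn: 55
Remaining: 93 - 55 = 38

38


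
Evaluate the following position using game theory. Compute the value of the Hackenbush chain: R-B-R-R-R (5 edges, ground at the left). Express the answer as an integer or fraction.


Edges (from ground): R-B-R-R-R
By Berlekamp's sign-expansion rule, a Blue-Red Hackenbush stalk has the value of the surreal number whose sign sequence is the edge sequence with B -> + and R -> -.
Sign sequence: -+---
Trace the sign expansion in the surreal number tree, starting from 0:
Edge 1: R (sign -) -> bounds (-inf, 0), value = -1
Edge 2: B (sign +) -> bounds (-1, 0), value = -1/2
Edge 3: R (sign -) -> bounds (-1, -1/2), value = -3/4
Edge 4: R (sign -) -> bounds (-1, -3/4), value = -7/8
Edge 5: R (sign -) -> bounds (-1, -7/8), value = -15/16
Game value = -15/16

-15/16


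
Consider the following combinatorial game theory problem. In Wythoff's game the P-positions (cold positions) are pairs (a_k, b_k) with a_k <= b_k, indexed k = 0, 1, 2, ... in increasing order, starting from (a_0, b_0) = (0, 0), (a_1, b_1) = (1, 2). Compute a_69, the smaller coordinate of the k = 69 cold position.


By Wythoff's theorem, a_k = floor(k * phi) and b_k = floor(k * phi^2) = a_k + k, where phi = (1 + sqrt(5))/2 is the golden ratio.
phi = (1 + sqrt(5))/2 = 1.618034
k = 69
k * phi = 69 * 1.618034 = 111.644345
a_69 = floor(k * phi) = 111

111


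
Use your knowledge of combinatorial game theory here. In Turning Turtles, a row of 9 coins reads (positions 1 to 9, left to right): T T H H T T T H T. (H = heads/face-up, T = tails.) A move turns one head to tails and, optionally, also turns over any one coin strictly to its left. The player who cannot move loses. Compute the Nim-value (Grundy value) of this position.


Coins: T T H H T T T H T
Key fact: a single head at position k behaves exactly like a Nim heap of size k (turning it to T and optionally flipping a coin at j < k corresponds to moving the heap from k to j, or to 0), and heads combine as a disjunctive sum (two heads at the same place would cancel, matching j XOR j = 0). So the Nim-value is the XOR of the 1-indexed positions of the heads.
Face-up positions (1-indexed): [3, 4, 8]
XOR 0 with 3: 0 XOR 3 = 3
XOR 3 with 4: 3 XOR 4 = 7
XOR 7 with 8: 7 XOR 8 = 15
Nim-value = 15

15


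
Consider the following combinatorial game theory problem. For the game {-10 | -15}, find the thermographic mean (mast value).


Game = {-10 | -15}, a switch {a | b} with numbers a > b.
Its thermograph has left wall a - t and right wall b + t, which meet at t = (a - b)/2, where both equal (a + b)/2. So the mast (mean value) is at (a + b)/2.
Mean = (-10 + (-15))/2 = -25/2 = -25/2

-25/2


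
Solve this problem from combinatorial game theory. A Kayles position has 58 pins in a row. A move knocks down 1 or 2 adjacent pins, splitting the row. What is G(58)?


Kayles: a move removes 1 or 2 adjacent pins from a contiguous row.
Removing pins from a row of k leaves two independent rows (a, b) with a + b = k - 1 (one pin) or a + b = k - 2 (two pins); an end removal gives a = 0.
By Sprague-Grundy, G(k) = mex{ G(a) XOR G(b) } over all these splits. G(0) = 0.
G(1): splits (0,0):0^0=0 -> mex({0}) = 1
G(2): splits (0,1):0^1=1 (0,0):0^0=0 -> mex({0, 1}) = 2
G(3): splits (0,2):0^2=2 (1,1):1^1=0 (0,1):0^1=1 -> mex({0, 1, 2}) = 3
G(4): splits (0,3):0^3=3 (1,2):1^2=3 (0,2):0^2=2 (1,1):1^1=0 -> mex({0, 2, 3}) = 1
G(5): splits (0,4):0^1=1 (1,3):1^3=2 (2,2):2^2=0 (0,3):0^3=3 (1,2):1^2=3 -> mex({0, 1, 2, 3}) = 4
G(6) = mex({0, 1, 2, 4}) = 3
G(7) = mex({0, 1, 3, 4, 5}) = 2
G(8) = mex({0, 2, 3, 5, 6}) = 1
G(9) = mex({0, 1, 2, 3, 6, 7}) = 4
G(10) = mex({0, 1, 3, 4, 5, 7}) = 2
G(11) = mex({0, 1, 2, 3, 4, 5}) = 6
G(12) = mex({0, 1, 2, 3, 5, 6, 7}) = 4
G(13) = mex({0, 2, 3, 4, 6, 7}) = 1
G(14) = mex({0, 1, 4, 5, 6, 7}) = 2
G(15) = mex({0, 1, 2, 3, 4, 5, 6}) = 7
G(16) = mex({0, 2, 3, 5, 6, 7}) = 1
G(17) = mex({0, 1, 2, 3, 5, 6, 7}) = 4
G(18) = mex({0, 1, 2, 4, 5, 6}) = 3
G(19) = mex({0, 1, 3, 4, 5, 7}) = 2
G(20) = mex({0, 2, 3, 4, 5, 6, 7}) = 1
G(21) = mex({0, 1, 2, 3, 5, 6, 7}) = 4
G(22) = mex({0, 1, 2, 3, 4, 5, 7}) = 6
G(23) = mex({0, 1, 2, 3, 4, 5, 6}) = 7
G(24) = mex({0, 1, 2, 3, 5, 6, 7}) = 4
G(25) = mex({0, 2, 3, 4, 6, 7}) = 1
G(26) = mex({0, 1, 3, 4, 5, 6, 7}) = 2
G(27) = mex({0, 1, 2, 3, 4, 5, 6, 7}) = 8
G(28) = mex({0, 1, 2, 3, 4, 6, 7, 8}) = 5
G(29) = mex({0, 1, 2, 3, 5, 6, 7, 8, 9}) = 4
G(30) = mex({0, 1, 2, 3, 4, 5, 6, 9, 10}) = 7
G(31) = mex({0, 1, 3, 4, 5, 7, 10, 11}) = 2
G(32) = mex({0, 2, 3, 4, 5, 6, 7, 9, 11}) = 1
G(33) = mex({0, 1, 2, 3, 4, 5, 6, 7, 9, 12}) = 8
G(34) = mex({0, 1, 2, 3, 4, 5, 7, 8, 11, 12}) = 6
G(35) = mex({0, 1, 2, 3, 4, 5, 6, 8, 9, 10, 11}) = 7
G(36) = mex({0, 1, 2, 3, 5, 6, 7, 9, 10}) = 4
G(37) = mex({0, 2, 3, 4, 6, 7, 9, 10, 11, 12}) = 1
G(38) = mex({0, 1, 3, 4, 5, 6, 7, 9, 10, 11, 12}) = 2
G(39) = mex({0, 1, 2, 4, 5, 6, 7, 9, 10, 12, 14}) = 3
G(40) = mex({0, 2, 3, 4, 6, 7, 11, 12, 14}) = 1
G(41) = mex({0, 1, 2, 3, 5, 6, 7, 9, 10, 11, 12}) = 4
G(42) = mex({0, 1, 2, 3, 4, 5, 6, 9, 10}) = 7
G(43) = mex({0, 1, 3, 4, 5, 7, 9, 10, 12, 15}) = 2
G(44) = mex({0, 2, 3, 4, 5, 6, 7, 9, 10, 12, 15}) = 1
G(45) = mex({0, 1, 2, 3, 4, 5, 6, 7, 9, 10, 12, 14}) = 8
G(46) = mex({0, 1, 3, 4, 5, 7, 8, 11, 12, 14}) = 2
G(47) = mex({0, 1, 2, 3, 4, 5, 6, 8, 9, 10, 11, 12}) = 7
G(48) = mex({0, 1, 2, 3, 5, 6, 7, 9, 10}) = 4
G(49) = mex({0, 2, 3, 4, 6, 7, 9, 10, 11, 12, 15}) = 1
G(50) = mex({0, 1, 4, 5, 6, 7, 9, 11, 12, 14, 15}) = 2
G(51) = mex({0, 1, 2, 3, 4, 5, 6, 7, 9, 12, 14, 15}) = 8
G(52) = mex({0, 2, 3, 4, 5, 6, 7, 8, 11, 12, 15}) = 1
G(53) = mex({0, 1, 2, 3, 5, 6, 7, 8, 9, 10, 11, 12}) = 4
G(54) = mex({0, 1, 2, 3, 4, 5, 6, 9, 10}) = 7
G(55) = mex({0, 1, 3, 4, 5, 7, 9, 10, 11, 12}) = 2
G(56) = mex({0, 2, 3, 4, 5, 6, 7, 9, 10, 11, 12, 13, 14}) = 1
G(57) = mex({0, 1, 2, 3, 5, 6, 7, 9, 10, 12, 13, 14, 15}) = 4
G(58) = mex({0, 1, 3, 4, 5, 7, 11, 12, 14, 15}) = 2
Therefore G(58) = 2.

2


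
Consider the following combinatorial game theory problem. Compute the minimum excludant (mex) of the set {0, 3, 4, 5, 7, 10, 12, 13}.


Set = {0, 3, 4, 5, 7, 10, 12, 13}
0 is in the set.
1 is NOT in the set. This is the mex.
mex = 1

1


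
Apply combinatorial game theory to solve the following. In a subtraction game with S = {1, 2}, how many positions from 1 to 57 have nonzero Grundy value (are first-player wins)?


Subtraction set S = {1, 2}, so G(n) = n mod 3.
G(n) = 0 when n is a multiple of 3.
Multiples of 3 in [1, 57]: 19
N-positions (nonzero Grundy) = 57 - 19 = 38

38


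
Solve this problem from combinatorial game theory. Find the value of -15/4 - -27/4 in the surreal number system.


x = -15/4, y = -27/4
Converting to common denominator: 4
x = -15/4, y = -27/4
x - y = -15/4 - -27/4 = 3

3


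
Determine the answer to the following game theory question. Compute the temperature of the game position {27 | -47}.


The game is {27 | -47}, a switch {a | b} with numbers a > b.
Cooling {a | b} by t gives {a - t | b + t}, which stops being hot when a - t = b + t, i.e. at t = (a - b)/2. So the temperature of a switch is (a - b)/2.
Temperature = (Left option - Right option) / 2
= (27 - (-47)) / 2
= 74 / 2
= 37

37


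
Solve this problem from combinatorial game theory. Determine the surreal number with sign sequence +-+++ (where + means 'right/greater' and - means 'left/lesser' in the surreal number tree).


Sign expansion: +-+++
Rule: track bounds (lo, hi), initially (-inf, +inf). On '+', the current value becomes lo and we move to the simplest number in (value, hi): value + 1 if hi = +inf, otherwise the midpoint (value + hi)/2. On '-', the current value becomes hi and we move to value - 1 if lo = -inf, otherwise the midpoint (lo + value)/2.
Start at 0.
Step 1: sign = +, move right. Bounds: (0, +inf). Value = 1
Step 2: sign = -, move left. Bounds: (0, 1). Value = 1/2
Step 3: sign = +, move right. Bounds: (1/2, 1). Value = 3/4
Step 4: sign = +, move right. Bounds: (3/4, 1). Value = 7/8
Step 5: sign = +, move right. Bounds: (7/8, 1). Value = 15/16
The surreal number with sign expansion +-+++ is 15/16.

15/16


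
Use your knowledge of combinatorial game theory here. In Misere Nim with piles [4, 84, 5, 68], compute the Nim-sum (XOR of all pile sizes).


We need the XOR (exclusive or) of all pile sizes.
After XOR-ing pile 1 (size 4): 0 XOR 4 = 4
After XOR-ing pile 2 (size 84): 4 XOR 84 = 80
After XOR-ing pile 3 (size 5): 80 XOR 5 = 85
After XOR-ing pile 4 (size 68): 85 XOR 68 = 17
The Nim-value of this position is 17.

17


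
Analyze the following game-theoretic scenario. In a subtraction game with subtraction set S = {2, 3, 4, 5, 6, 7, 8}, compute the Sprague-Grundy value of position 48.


The subtraction set is S = {2, 3, 4, 5, 6, 7, 8}.
G(k) = mex{ G(k - s) : s in S, s <= k }. We compute iteratively: G(0) = 0.
G(1) = mex({}) = 0
G(2) = mex({0}) = 1
G(3) = mex({0}) = 1
G(4) = mex({0, 1}) = 2
G(5) = mex({0, 1}) = 2
G(6) = mex({0, 1, 2}) = 3
G(7) = mex({0, 1, 2}) = 3
G(8) = mex({0, 1, 2, 3}) = 4
G(9) = mex({0, 1, 2, 3}) = 4
G(10) = mex({1, 2, 3, 4}) = 0
G(11) = mex({1, 2, 3, 4}) = 0
G(12) = mex({0, 2, 3, 4}) = 1
G(13) = mex({0, 2, 3, 4}) = 1
G(14) = mex({0, 1, 3, 4}) = 2
G(15) = mex({0, 1, 3, 4}) = 2
G(16) = mex({0, 1, 2, 4}) = 3
G(17) = mex({0, 1, 2, 4}) = 3
Observe that G(10)..G(17) = 0, 0, 1, 1, 2, 2, 3, 3 repeats G(0)..G(7) = 0, 0, 1, 1, 2, 2, 3, 3.
For k >= max(S) = 8, G(k) is determined by the previous 8 values G(k-8)..G(k-1); a window of 8 consecutive values has recurred shifted by 10, so by induction G(k + 10) = G(k) for all k >= 0: the sequence is periodic from the start with period 10.
One period: G(0..9) = 0, 0, 1, 1, 2, 2, 3, 3, 4, 4.
48 mod 10 = 8, so G(48) = G(8) = 4.

4
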